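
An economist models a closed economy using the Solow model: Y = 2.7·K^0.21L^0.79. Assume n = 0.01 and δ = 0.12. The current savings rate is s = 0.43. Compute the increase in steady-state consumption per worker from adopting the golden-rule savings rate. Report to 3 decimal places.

Δc ≈ 0.401

The effective depreciation rate is n + δ = 0.01 + 0.12 = 0.13.
Current steady state (s = 0.43): k* = (0.43·2.7/0.13)^(1/0.79) ≈ 15.9829, y* = 2.7·15.9829^0.21 ≈ 4.8321, c* = (1−0.43)·4.8321 ≈ 2.7543.
At the golden rule the marginal product of capital equals n+δ: 0.21·2.7·k^(0.21−1) = 0.13. Solving, k_gold = (0.21·2.7/0.13)^(1/0.79) ≈ 6.4516.
y_gold = 2.7·6.4516^0.21 ≈ 3.9939, c_gold = y_gold − 0.13·k_gold ≈ 3.1552.
Gain: Δc = 3.1552 − 2.7543 ≈ 0.4009.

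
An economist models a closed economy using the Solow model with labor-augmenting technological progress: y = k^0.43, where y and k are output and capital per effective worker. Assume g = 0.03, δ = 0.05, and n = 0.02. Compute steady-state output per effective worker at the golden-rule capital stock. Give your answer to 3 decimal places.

Capital per effective worker breaks even when investment replaces (n + g + δ)·k; here n + g + δ = 0.1.
Golden rule sets MPK = n+g+δ: 0.43·k^(0.43−1) = 0.1, so k_gold = (0.43/0.1)^(1/0.57) ≈ 12.9225.
Output: y_gold = k_gold^0.43 = 12.9225^0.43 ≈ 3.0052.

y_gold ≈ 3.005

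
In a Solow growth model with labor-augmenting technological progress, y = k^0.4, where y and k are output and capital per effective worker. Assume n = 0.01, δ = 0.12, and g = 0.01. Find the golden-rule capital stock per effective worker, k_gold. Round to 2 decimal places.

k_gold ≈ 5.75

The effective depreciation rate is n + g + δ = 0.01 + 0.01 + 0.12 = 0.14.
Golden rule sets MPK = n+g+δ: 0.4·k^(0.4−1) = 0.14, so k_gold = (0.4/0.14)^(1/0.6) ≈ 5.7529.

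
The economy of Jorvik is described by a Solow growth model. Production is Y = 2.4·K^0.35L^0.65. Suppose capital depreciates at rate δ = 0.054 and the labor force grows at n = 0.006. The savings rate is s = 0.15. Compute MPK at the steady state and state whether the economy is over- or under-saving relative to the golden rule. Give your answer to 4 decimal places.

n + δ = 0.006 + 0.054 = 0.06.
Steady-state k*: s·A·k^0.35 = 0.06·k gives k* = (0.15·2.4/0.06)^(1/0.65) ≈ 15.7455.
MPK = 0.35·2.4·15.7455^(-0.65) ≈ 0.1400.
MPK > n+δ = 0.06, so the economy is dynamically efficient (under-saving).

under-saving; MPK ≈ 0.1400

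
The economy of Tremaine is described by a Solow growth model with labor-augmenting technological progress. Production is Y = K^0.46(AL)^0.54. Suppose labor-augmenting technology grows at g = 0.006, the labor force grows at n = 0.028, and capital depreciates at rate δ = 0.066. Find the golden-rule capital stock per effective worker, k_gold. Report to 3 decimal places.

k_gold ≈ 16.878

Break-even investment rate: n + g + δ = 0.028 + 0.006 + 0.066 = 0.1.
Golden rule sets MPK = n+g+δ: 0.46·k^(0.46−1) = 0.1, so k_gold = (0.46/0.1)^(1/0.54) ≈ 16.8783.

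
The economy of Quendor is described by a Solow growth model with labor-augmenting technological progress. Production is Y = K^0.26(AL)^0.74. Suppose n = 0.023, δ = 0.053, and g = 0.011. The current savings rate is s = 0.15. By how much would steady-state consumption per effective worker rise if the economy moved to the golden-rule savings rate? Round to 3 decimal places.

Δc ≈ 0.058

n + g + δ = 0.023 + 0.011 + 0.053 = 0.087.
Current steady state (s = 0.15): k* = (0.15/0.087)^(1/0.74) ≈ 2.0878, y* = 2.0878^0.26 ≈ 1.2109, c* = (1−0.15)·1.2109 ≈ 1.0293.
Golden rule sets MPK = n+g+δ: 0.26·k^(0.26−1) = 0.087, so k_gold = (0.26/0.087)^(1/0.74) ≈ 4.3904.
y_gold = 4.3904^0.26 ≈ 1.4691, c_gold = y_gold − 0.087·k_gold ≈ 1.0871.
Gain: Δc = 1.0871 − 1.0293 ≈ 0.0578.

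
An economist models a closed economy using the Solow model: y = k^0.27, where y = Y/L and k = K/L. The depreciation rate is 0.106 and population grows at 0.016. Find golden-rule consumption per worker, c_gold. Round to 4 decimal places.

c_gold ≈ 0.9793

n + δ = 0.016 + 0.106 = 0.122.
Maximizing c = f(k) − (n+δ)·k gives f'(k) = n+δ, i.e. 0.27·k^(0.27−1) = 0.122, so k_gold = (0.27/0.122)^(1/0.73) ≈ 2.9690.
y_gold = 2.9690^0.27 ≈ 1.3415.
c_gold = y_gold − (n+δ)·k_gold = 1.3415 − 0.122·2.9690 ≈ 0.9793.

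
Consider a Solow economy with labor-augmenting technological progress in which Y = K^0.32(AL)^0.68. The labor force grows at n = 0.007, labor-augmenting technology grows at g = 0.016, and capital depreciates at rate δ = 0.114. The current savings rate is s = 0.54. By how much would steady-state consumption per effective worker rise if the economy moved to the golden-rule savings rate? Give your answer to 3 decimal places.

Δc ≈ 0.136

The effective depreciation rate is n + g + δ = 0.007 + 0.016 + 0.114 = 0.137.
Current steady state (s = 0.54): k* = (0.54/0.137)^(1/0.68) ≈ 7.5161, y* = 7.5161^0.32 ≈ 1.9069, c* = (1−0.54)·1.9069 ≈ 0.8772.
Setting f'(k) = n+g+δ gives 0.32·k^(0.32−1) = 0.137, hence k_gold = (0.32/0.137)^(1/0.68) ≈ 3.4818.
y_gold = 3.4818^0.32 ≈ 1.4907, c_gold = y_gold − 0.137·k_gold ≈ 1.0136.
Gain: Δc = 1.0136 − 0.8772 ≈ 0.1365.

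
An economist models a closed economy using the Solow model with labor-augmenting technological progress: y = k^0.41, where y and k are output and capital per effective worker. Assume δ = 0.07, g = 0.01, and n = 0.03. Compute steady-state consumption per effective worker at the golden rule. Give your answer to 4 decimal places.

c_gold ≈ 1.4720

Capital per effective worker breaks even when investment replaces (n + g + δ)·k; here n + g + δ = 0.11.
Maximizing c = f(k) − (n+g+δ)·k gives f'(k) = n+g+δ, i.e. 0.41·k^(0.41−1) = 0.11, so k_gold = (0.41/0.11)^(1/0.59) ≈ 9.2995.
y_gold = 9.2995^0.41 ≈ 2.4950.
c_gold = y_gold − (n+g+δ)·k_gold = 2.4950 − 0.11·9.2995 ≈ 1.4720.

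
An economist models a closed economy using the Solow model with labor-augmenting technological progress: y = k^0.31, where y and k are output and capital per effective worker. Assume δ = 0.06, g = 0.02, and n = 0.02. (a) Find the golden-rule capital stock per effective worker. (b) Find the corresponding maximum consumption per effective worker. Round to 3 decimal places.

(a) k_gold ≈ 5.154; (b) c_gold ≈ 1.147

n + g + δ = 0.02 + 0.02 + 0.06 = 0.1.
Golden rule sets MPK = n+g+δ: 0.31·k^(0.31−1) = 0.1, so k_gold = (0.31/0.1)^(1/0.69) ≈ 5.1537.
y_gold = 5.1537^0.31 ≈ 1.6625; c_gold = y_gold − 0.1·k_gold ≈ 1.1471.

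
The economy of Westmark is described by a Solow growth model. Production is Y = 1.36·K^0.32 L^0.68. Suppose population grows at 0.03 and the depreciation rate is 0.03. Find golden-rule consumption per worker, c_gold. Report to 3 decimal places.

n + δ = 0.03 + 0.03 = 0.06.
Setting f'(k) = n+δ gives 0.32·1.36·k^(0.32−1) = 0.06, hence k_gold = (0.32·1.36/0.06)^(1/0.68) ≈ 18.4288.
y_gold = 1.36·18.4288^0.32 ≈ 3.4554.
c_gold = y_gold − (n+δ)·k_gold = 3.4554 − 0.06·18.4288 ≈ 2.3497.

c_gold ≈ 2.350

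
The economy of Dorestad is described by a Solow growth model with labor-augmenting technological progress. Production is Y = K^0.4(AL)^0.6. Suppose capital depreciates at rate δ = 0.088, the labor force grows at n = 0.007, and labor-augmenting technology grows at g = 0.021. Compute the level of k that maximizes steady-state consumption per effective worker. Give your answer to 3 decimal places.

n + g + δ = 0.007 + 0.021 + 0.088 = 0.116.
Setting f'(k) = n+g+δ gives 0.4·k^(0.4−1) = 0.116, hence k_gold = (0.4/0.116)^(1/0.6) ≈ 7.8705.

k_gold ≈ 7.871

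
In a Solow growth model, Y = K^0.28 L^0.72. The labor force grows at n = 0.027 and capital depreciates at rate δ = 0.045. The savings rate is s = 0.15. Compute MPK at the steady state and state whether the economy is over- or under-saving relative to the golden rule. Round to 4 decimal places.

under-saving; MPK ≈ 0.1344

The effective depreciation rate is n + δ = 0.027 + 0.045 = 0.072.
Steady-state k*: s·k^0.28 = 0.072·k gives k* = (0.15/0.072)^(1/0.72) ≈ 2.7715.
MPK = 0.28·2.7715^(-0.72) ≈ 0.1344.
MPK > n+δ = 0.072, so the economy is dynamically efficient (under-saving).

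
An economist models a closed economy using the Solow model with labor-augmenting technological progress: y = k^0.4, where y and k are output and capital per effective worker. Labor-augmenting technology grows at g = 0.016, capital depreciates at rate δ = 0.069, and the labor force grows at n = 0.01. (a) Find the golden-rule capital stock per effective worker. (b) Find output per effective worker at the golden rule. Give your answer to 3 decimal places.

(a) k_gold ≈ 10.979; (b) y_gold ≈ 2.607

n + g + δ = 0.01 + 0.016 + 0.069 = 0.095.
Maximizing c = f(k) − (n+g+δ)·k gives f'(k) = n+g+δ, i.e. 0.4·k^(0.4−1) = 0.095, so k_gold = (0.4/0.095)^(1/0.6) ≈ 10.9789.
y_gold = 10.9789^0.4 ≈ 2.6075.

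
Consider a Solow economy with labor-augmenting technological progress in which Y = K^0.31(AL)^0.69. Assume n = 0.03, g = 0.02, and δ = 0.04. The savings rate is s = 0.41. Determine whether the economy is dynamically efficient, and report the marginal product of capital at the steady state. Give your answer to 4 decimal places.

n + g + δ = 0.03 + 0.02 + 0.04 = 0.09.
Steady-state k*: s·k^0.31 = 0.09·k gives k* = (0.41/0.09)^(1/0.69) ≈ 9.0034.
MPK = 0.31·9.0034^(-0.69) ≈ 0.0680.
MPK < n+g+δ = 0.09, so the economy is dynamically inefficient (over-saving).

dynamically inefficient; MPK ≈ 0.0680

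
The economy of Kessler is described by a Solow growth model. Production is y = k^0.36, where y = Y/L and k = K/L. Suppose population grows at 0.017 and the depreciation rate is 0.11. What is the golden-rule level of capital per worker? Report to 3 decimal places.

k_gold ≈ 5.094

n + δ = 0.017 + 0.11 = 0.127.
Golden rule sets MPK = n+δ: 0.36·k^(0.36−1) = 0.127, so k_gold = (0.36/0.127)^(1/0.64) ≈ 5.0937.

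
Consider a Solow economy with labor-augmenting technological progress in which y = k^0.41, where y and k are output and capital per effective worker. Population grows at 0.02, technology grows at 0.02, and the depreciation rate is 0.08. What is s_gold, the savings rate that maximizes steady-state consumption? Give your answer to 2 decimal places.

s_gold = 0.41

Break-even investment rate: n + g + δ = 0.02 + 0.02 + 0.08 = 0.12.
At the golden rule MPK = n+g+δ, and in any Cobb-Douglas steady state s = (n+g+δ)·k/y = MPK·k/y = capital's share 0.41.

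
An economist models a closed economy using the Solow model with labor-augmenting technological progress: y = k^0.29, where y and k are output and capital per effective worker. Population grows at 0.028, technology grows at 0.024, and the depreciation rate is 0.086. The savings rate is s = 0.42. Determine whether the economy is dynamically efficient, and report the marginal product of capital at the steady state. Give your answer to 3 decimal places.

dynamically inefficient; MPK ≈ 0.095

n + g + δ = 0.028 + 0.024 + 0.086 = 0.138.
Steady-state k*: s·k^0.29 = 0.138·k gives k* = (0.42/0.138)^(1/0.71) ≈ 4.7952.
MPK = 0.29·4.7952^(-0.71) ≈ 0.0953.
MPK < n+g+δ = 0.138, so the economy is dynamically inefficient (over-saving).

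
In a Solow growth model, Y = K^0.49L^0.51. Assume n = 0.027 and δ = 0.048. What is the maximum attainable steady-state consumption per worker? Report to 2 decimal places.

The effective depreciation rate is n + δ = 0.027 + 0.048 = 0.075.
At the golden rule the marginal product of capital equals n+δ: 0.49·k^(0.49−1) = 0.075. Solving, k_gold = (0.49/0.075)^(1/0.51) ≈ 39.6555.
y_gold = 39.6555^0.49 ≈ 6.0697.
c_gold = y_gold − (n+δ)·k_gold = 6.0697 − 0.075·39.6555 ≈ 3.0956.

c_gold ≈ 3.10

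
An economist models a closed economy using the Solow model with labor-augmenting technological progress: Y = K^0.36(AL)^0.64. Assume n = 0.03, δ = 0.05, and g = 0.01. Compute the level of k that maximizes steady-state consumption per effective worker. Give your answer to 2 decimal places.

k_gold ≈ 8.72

Break-even investment rate: n + g + δ = 0.03 + 0.01 + 0.05 = 0.09.
Golden rule sets MPK = n+g+δ: 0.36·k^(0.36−1) = 0.09, so k_gold = (0.36/0.09)^(1/0.64) ≈ 8.7241.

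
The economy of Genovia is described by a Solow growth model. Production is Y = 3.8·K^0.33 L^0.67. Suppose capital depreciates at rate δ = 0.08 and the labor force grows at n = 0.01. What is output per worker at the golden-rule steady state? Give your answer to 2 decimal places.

y_gold ≈ 13.91

The effective depreciation rate is n + δ = 0.01 + 0.08 = 0.09.
Setting f'(k) = n+δ gives 0.33·3.8·k^(0.33−1) = 0.09, hence k_gold = (0.33·3.8/0.09)^(1/0.67) ≈ 50.9970.
Output: y_gold = 3.8·k_gold^0.33 = 3.8·50.9970^0.33 ≈ 13.9083.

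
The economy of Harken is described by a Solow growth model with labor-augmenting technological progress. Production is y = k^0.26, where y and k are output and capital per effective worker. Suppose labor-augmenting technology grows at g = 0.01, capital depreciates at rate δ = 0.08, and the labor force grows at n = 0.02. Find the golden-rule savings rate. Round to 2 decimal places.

s_gold = 0.26

n + g + δ = 0.02 + 0.01 + 0.08 = 0.11.
At the golden rule MPK = n+g+δ, and in any Cobb-Douglas steady state s = (n+g+δ)·k/y = MPK·k/y = capital's share 0.26.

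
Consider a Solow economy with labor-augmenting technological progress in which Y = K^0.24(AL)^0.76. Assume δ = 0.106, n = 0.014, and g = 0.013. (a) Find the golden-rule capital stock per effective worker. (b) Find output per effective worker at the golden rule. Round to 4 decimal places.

(a) k_gold ≈ 2.1743; (b) y_gold ≈ 1.2049

Capital per effective worker breaks even when investment replaces (n + g + δ)·k; here n + g + δ = 0.133.
Golden rule sets MPK = n+g+δ: 0.24·k^(0.24−1) = 0.133, so k_gold = (0.24/0.133)^(1/0.76) ≈ 2.1743.
y_gold = 2.1743^0.24 ≈ 1.2049.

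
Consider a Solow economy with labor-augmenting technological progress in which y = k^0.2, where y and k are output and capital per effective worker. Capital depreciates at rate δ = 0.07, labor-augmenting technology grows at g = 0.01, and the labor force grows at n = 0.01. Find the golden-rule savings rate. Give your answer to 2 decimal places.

Break-even investment rate: n + g + δ = 0.01 + 0.01 + 0.07 = 0.09.
At the golden rule MPK = n+g+δ, and in any Cobb-Douglas steady state s = (n+g+δ)·k/y = MPK·k/y = capital's share 0.2.

s_gold = 0.20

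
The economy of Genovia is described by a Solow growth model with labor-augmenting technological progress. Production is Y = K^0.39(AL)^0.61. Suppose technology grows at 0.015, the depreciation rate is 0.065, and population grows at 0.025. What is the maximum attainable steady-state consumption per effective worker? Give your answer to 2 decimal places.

Break-even investment rate: n + g + δ = 0.025 + 0.015 + 0.065 = 0.105.
Setting f'(k) = n+g+δ gives 0.39·k^(0.39−1) = 0.105, hence k_gold = (0.39/0.105)^(1/0.61) ≈ 8.5945.
y_gold = 8.5945^0.39 ≈ 2.3139.
c_gold = y_gold − (n+g+δ)·k_gold = 2.3139 − 0.105·8.5945 ≈ 1.4115.

c_gold ≈ 1.41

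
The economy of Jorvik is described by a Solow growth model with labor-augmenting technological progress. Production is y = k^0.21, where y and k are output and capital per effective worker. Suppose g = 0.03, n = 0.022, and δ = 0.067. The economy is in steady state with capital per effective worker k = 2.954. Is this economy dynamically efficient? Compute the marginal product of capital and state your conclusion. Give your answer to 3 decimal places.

dynamically inefficient; MPK ≈ 0.089

n + g + δ = 0.022 + 0.03 + 0.067 = 0.119.
MPK = 0.21·k^(0.21−1) = 0.21·2.954^(-0.79) ≈ 0.0892.
MPK < 0.119, so the economy is dynamically inefficient (over-saving).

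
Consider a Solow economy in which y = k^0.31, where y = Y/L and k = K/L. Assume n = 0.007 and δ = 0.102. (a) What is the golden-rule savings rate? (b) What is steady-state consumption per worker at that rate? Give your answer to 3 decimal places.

Capital per worker breaks even when investment replaces (n + δ)·k; here n + δ = 0.109.
For Cobb-Douglas, s_gold equals capital's share: s_gold = 0.31.
Setting f'(k) = n+δ gives 0.31·k^(0.31−1) = 0.109, hence k_gold = (0.31/0.109)^(1/0.69) ≈ 4.5486.
y_gold = 4.5486^0.31 ≈ 1.5993; c_gold = (1−0.31)·y_gold ≈ 1.1035.

(a) s_gold = 0.310; (b) c_gold ≈ 1.104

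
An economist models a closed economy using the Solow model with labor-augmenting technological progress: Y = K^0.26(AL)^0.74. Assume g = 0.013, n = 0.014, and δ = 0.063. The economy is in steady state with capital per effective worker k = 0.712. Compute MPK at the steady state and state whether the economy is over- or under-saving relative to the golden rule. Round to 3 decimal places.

Break-even investment rate: n + g + δ = 0.014 + 0.013 + 0.063 = 0.09.
MPK = 0.26·k^(0.26−1) = 0.26·0.712^(-0.74) ≈ 0.3343.
MPK > 0.09, so the economy is dynamically efficient (under-saving).

under-saving; MPK ≈ 0.334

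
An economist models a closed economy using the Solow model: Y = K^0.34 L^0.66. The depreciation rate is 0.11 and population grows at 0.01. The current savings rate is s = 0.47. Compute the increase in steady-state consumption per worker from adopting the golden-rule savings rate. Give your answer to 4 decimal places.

Δc ≈ 0.0578

Break-even investment rate: n + δ = 0.01 + 0.11 = 0.12.
Current steady state (s = 0.47): k* = (0.47/0.12)^(1/0.66) ≈ 7.9133, y* = 7.9133^0.34 ≈ 2.0204, c* = (1−0.47)·2.0204 ≈ 1.0708.
Golden rule sets MPK = n+δ: 0.34·k^(0.34−1) = 0.12, so k_gold = (0.34/0.12)^(1/0.66) ≈ 4.8451.
y_gold = 4.8451^0.34 ≈ 1.7100, c_gold = y_gold − 0.12·k_gold ≈ 1.1286.
Gain: Δc = 1.1286 − 1.0708 ≈ 0.0578.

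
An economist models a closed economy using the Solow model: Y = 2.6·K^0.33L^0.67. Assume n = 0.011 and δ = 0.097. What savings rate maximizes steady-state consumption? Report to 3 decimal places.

s_gold = 0.330

Break-even investment rate: n + δ = 0.011 + 0.097 = 0.108.
At the golden rule MPK = n+δ, and in any Cobb-Douglas steady state s = (n+δ)·k/y = MPK·k/y = capital's share 0.33.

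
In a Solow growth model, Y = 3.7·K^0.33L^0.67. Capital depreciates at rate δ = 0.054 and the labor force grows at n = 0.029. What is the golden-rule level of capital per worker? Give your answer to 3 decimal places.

Capital per worker breaks even when investment replaces (n + δ)·k; here n + δ = 0.083.
Setting f'(k) = n+δ gives 0.33·3.7·k^(0.33−1) = 0.083, hence k_gold = (0.33·3.7/0.083)^(1/0.67) ≈ 55.3022.

k_gold ≈ 55.302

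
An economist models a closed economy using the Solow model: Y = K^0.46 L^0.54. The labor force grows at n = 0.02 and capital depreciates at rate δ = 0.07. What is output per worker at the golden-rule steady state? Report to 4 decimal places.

y_gold ≈ 4.0137

The effective depreciation rate is n + δ = 0.02 + 0.07 = 0.09.
At the golden rule the marginal product of capital equals n+δ: 0.46·k^(0.46−1) = 0.09. Solving, k_gold = (0.46/0.09)^(1/0.54) ≈ 20.5147.
Output: y_gold = k_gold^0.46 = 20.5147^0.46 ≈ 4.0137.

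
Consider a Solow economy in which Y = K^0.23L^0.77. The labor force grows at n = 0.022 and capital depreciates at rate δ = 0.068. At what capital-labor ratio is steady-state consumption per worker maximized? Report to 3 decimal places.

Capital per worker breaks even when investment replaces (n + δ)·k; here n + δ = 0.09.
Maximizing c = f(k) − (n+δ)·k gives f'(k) = n+δ, i.e. 0.23·k^(0.23−1) = 0.09, so k_gold = (0.23/0.09)^(1/0.77) ≈ 3.3822.

k_gold ≈ 3.382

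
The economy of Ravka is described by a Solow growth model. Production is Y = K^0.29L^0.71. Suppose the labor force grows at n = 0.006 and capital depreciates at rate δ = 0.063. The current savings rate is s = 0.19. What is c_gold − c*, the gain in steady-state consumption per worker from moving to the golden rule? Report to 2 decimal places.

Δc ≈ 0.05

Capital per worker breaks even when investment replaces (n + δ)·k; here n + δ = 0.069.
Current steady state (s = 0.19): k* = (0.19/0.069)^(1/0.71) ≈ 4.1647, y* = 4.1647^0.29 ≈ 1.5124, c* = (1−0.19)·1.5124 ≈ 1.2251.
Golden rule sets MPK = n+δ: 0.29·k^(0.29−1) = 0.069, so k_gold = (0.29/0.069)^(1/0.71) ≈ 7.5551.
y_gold = 7.5551^0.29 ≈ 1.7976, c_gold = y_gold − 0.069·k_gold ≈ 1.2763.
Gain: Δc = 1.2763 − 1.2251 ≈ 0.0512.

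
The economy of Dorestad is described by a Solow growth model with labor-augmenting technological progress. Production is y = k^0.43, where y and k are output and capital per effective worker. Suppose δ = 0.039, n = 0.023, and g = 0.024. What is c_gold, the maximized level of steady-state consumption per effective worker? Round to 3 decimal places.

Break-even investment rate: n + g + δ = 0.023 + 0.024 + 0.039 = 0.086.
Setting f'(k) = n+g+δ gives 0.43·k^(0.43−1) = 0.086, hence k_gold = (0.43/0.086)^(1/0.57) ≈ 16.8369.
y_gold = 16.8369^0.43 ≈ 3.3674.
c_gold = y_gold − (n+g+δ)·k_gold = 3.3674 − 0.086·16.8369 ≈ 1.9194.

c_gold ≈ 1.919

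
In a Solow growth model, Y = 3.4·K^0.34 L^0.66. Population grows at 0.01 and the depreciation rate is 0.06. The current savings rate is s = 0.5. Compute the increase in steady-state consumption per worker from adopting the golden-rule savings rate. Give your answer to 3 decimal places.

Δc ≈ 0.722

The effective depreciation rate is n + δ = 0.01 + 0.06 = 0.07.
Current steady state (s = 0.5): k* = (0.5·3.4/0.07)^(1/0.66) ≈ 125.6078, y* = 3.4·125.6078^0.34 ≈ 17.5851, c* = (1−0.5)·17.5851 ≈ 8.7925.
Golden rule sets MPK = n+δ: 0.34·3.4·k^(0.34−1) = 0.07, so k_gold = (0.34·3.4/0.07)^(1/0.66) ≈ 70.0232.
y_gold = 3.4·70.0232^0.34 ≈ 14.4165, c_gold = y_gold − 0.07·k_gold ≈ 9.5149.
Gain: Δc = 9.5149 − 8.7925 ≈ 0.7224.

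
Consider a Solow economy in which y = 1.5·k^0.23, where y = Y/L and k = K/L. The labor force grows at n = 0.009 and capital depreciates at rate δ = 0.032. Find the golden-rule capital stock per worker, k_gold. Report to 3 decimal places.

k_gold ≈ 15.898

Break-even investment rate: n + δ = 0.009 + 0.032 = 0.041.
Maximizing c = f(k) − (n+δ)·k gives f'(k) = n+δ, i.e. 0.23·1.5·k^(0.23−1) = 0.041, so k_gold = (0.23·1.5/0.041)^(1/0.77) ≈ 15.8981.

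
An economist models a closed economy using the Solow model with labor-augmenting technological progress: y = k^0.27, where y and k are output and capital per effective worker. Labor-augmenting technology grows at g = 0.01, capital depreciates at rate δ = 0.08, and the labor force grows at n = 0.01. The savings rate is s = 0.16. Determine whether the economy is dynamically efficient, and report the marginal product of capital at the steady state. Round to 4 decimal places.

n + g + δ = 0.01 + 0.01 + 0.08 = 0.1.
Steady-state k*: s·k^0.27 = 0.1·k gives k* = (0.16/0.1)^(1/0.73) ≈ 1.9038.
MPK = 0.27·1.9038^(-0.73) ≈ 0.1688.
MPK > n+g+δ = 0.1, so the economy is dynamically efficient (under-saving).

dynamically efficient; MPK ≈ 0.1688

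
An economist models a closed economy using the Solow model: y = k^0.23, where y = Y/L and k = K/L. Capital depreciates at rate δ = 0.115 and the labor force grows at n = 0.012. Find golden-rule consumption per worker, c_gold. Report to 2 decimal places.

n + δ = 0.012 + 0.115 = 0.127.
Maximizing c = f(k) − (n+δ)·k gives f'(k) = n+δ, i.e. 0.23·k^(0.23−1) = 0.127, so k_gold = (0.23/0.127)^(1/0.77) ≈ 2.1626.
y_gold = 2.1626^0.23 ≈ 1.1941.
c_gold = y_gold − (n+δ)·k_gold = 1.1941 − 0.127·2.1626 ≈ 0.9195.

c_gold ≈ 0.92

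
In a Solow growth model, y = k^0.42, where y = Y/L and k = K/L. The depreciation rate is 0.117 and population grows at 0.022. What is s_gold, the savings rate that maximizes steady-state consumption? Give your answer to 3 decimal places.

n + δ = 0.022 + 0.117 = 0.139.
At the golden rule MPK = n+δ, and in any Cobb-Douglas steady state s = (n+δ)·k/y = MPK·k/y = capital's share 0.42.

s_gold = 0.420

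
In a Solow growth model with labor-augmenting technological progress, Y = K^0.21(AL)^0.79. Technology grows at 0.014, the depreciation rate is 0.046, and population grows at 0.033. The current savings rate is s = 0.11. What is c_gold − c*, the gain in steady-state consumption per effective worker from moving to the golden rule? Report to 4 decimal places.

Δc ≈ 0.0504

Capital per effective worker breaks even when investment replaces (n + g + δ)·k; here n + g + δ = 0.093.
Current steady state (s = 0.11): k* = (0.11/0.093)^(1/0.79) ≈ 1.2368, y* = 1.2368^0.21 ≈ 1.0456, c* = (1−0.11)·1.0456 ≈ 0.9306.
Maximizing c = f(k) − (n+g+δ)·k gives f'(k) = n+g+δ, i.e. 0.21·k^(0.21−1) = 0.093, so k_gold = (0.21/0.093)^(1/0.79) ≈ 2.8039.
y_gold = 2.8039^0.21 ≈ 1.2417, c_gold = y_gold − 0.093·k_gold ≈ 0.9810.
Gain: Δc = 0.9810 − 0.9306 ≈ 0.0504.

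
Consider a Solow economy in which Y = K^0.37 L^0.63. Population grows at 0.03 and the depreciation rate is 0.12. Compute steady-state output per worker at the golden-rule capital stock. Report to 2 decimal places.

y_gold ≈ 1.70

Break-even investment rate: n + δ = 0.03 + 0.12 = 0.15.
Setting f'(k) = n+δ gives 0.37·k^(0.37−1) = 0.15, hence k_gold = (0.37/0.15)^(1/0.63) ≈ 4.1918.
Output: y_gold = k_gold^0.37 = 4.1918^0.37 ≈ 1.6994.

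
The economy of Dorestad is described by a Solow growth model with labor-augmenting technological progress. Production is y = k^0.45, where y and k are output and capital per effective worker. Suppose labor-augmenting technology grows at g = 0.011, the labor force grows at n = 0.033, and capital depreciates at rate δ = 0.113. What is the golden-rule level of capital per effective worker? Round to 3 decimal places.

k_gold ≈ 6.784

Capital per effective worker breaks even when investment replaces (n + g + δ)·k; here n + g + δ = 0.157.
At the golden rule the marginal product of capital equals n+g+δ: 0.45·k^(0.45−1) = 0.157. Solving, k_gold = (0.45/0.157)^(1/0.55) ≈ 6.7839.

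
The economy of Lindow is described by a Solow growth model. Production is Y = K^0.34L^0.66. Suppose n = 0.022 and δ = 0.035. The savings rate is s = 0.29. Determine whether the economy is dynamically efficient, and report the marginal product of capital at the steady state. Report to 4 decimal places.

dynamically efficient; MPK ≈ 0.0668

Break-even investment rate: n + δ = 0.022 + 0.035 = 0.057.
Steady-state k*: s·k^0.34 = 0.057·k gives k* = (0.29/0.057)^(1/0.66) ≈ 11.7622.
MPK = 0.34·11.7622^(-0.66) ≈ 0.0668.
MPK > n+δ = 0.057, so the economy is dynamically efficient (under-saving).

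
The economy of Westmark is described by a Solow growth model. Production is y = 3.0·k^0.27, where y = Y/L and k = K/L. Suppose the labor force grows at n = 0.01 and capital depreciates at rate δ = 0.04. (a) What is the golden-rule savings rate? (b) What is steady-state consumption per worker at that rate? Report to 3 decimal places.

Break-even investment rate: n + δ = 0.01 + 0.04 = 0.05.
For Cobb-Douglas, s_gold equals capital's share: s_gold = 0.27.
Setting f'(k) = n+δ gives 0.27·3.0·k^(0.27−1) = 0.05, hence k_gold = (0.27·3.0/0.05)^(1/0.73) ≈ 45.3806.
y_gold = 3.0·45.3806^0.27 ≈ 8.4038; c_gold = (1−0.27)·y_gold ≈ 6.1348.

(a) s_gold = 0.270; (b) c_gold ≈ 6.135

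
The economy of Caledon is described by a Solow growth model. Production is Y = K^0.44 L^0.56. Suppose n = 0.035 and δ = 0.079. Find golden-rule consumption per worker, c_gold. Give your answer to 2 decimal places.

c_gold ≈ 1.62

Capital per worker breaks even when investment replaces (n + δ)·k; here n + δ = 0.114.
Golden rule sets MPK = n+δ: 0.44·k^(0.44−1) = 0.114, so k_gold = (0.44/0.114)^(1/0.56) ≈ 11.1534.
y_gold = 11.1534^0.44 ≈ 2.8897.
c_gold = y_gold − (n+δ)·k_gold = 2.8897 − 0.114·11.1534 ≈ 1.6183.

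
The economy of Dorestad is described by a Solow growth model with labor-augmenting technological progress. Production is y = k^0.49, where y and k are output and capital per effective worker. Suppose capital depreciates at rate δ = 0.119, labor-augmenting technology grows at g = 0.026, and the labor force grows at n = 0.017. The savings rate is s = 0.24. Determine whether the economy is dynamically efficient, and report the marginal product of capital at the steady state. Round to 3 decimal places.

dynamically efficient; MPK ≈ 0.331

n + g + δ = 0.017 + 0.026 + 0.119 = 0.162.
Steady-state k*: s·k^0.49 = 0.162·k gives k* = (0.24/0.162)^(1/0.51) ≈ 2.1612.
MPK = 0.49·2.1612^(-0.51) ≈ 0.3307.
MPK > n+g+δ = 0.162, so the economy is dynamically efficient (under-saving).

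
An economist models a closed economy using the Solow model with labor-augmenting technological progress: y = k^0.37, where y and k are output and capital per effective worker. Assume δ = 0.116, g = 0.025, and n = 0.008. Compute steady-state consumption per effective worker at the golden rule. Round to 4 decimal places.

c_gold ≈ 1.0748

The effective depreciation rate is n + g + δ = 0.008 + 0.025 + 0.116 = 0.149.
Maximizing c = f(k) − (n+g+δ)·k gives f'(k) = n+g+δ, i.e. 0.37·k^(0.37−1) = 0.149, so k_gold = (0.37/0.149)^(1/0.63) ≈ 4.2365.
y_gold = 4.2365^0.37 ≈ 1.7061.
c_gold = y_gold − (n+g+δ)·k_gold = 1.7061 − 0.149·4.2365 ≈ 1.0748.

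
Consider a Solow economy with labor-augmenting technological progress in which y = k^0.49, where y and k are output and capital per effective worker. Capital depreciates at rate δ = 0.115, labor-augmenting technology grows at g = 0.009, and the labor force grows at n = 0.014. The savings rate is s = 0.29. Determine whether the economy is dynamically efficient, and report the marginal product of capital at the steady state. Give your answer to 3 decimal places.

dynamically efficient; MPK ≈ 0.233

The effective depreciation rate is n + g + δ = 0.014 + 0.009 + 0.115 = 0.138.
Steady-state k*: s·k^0.49 = 0.138·k gives k* = (0.29/0.138)^(1/0.51) ≈ 4.2893.
MPK = 0.49·4.2893^(-0.51) ≈ 0.2332.
MPK > n+g+δ = 0.138, so the economy is dynamically efficient (under-saving).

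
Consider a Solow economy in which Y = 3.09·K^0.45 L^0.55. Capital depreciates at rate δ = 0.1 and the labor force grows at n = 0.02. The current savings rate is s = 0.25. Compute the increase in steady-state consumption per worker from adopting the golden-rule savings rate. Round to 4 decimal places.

The effective depreciation rate is n + δ = 0.02 + 0.1 = 0.12.
Current steady state (s = 0.25): k* = (0.25·3.09/0.12)^(1/0.55) ≈ 29.5389, y* = 3.09·29.5389^0.45 ≈ 14.1787, c* = (1−0.25)·14.1787 ≈ 10.6340.
At the golden rule the marginal product of capital equals n+δ: 0.45·3.09·k^(0.45−1) = 0.12. Solving, k_gold = (0.45·3.09/0.12)^(1/0.55) ≈ 86.0056.
y_gold = 3.09·86.0056^0.45 ≈ 22.9348, c_gold = y_gold − 0.12·k_gold ≈ 12.6142.
Gain: Δc = 12.6142 − 10.6340 ≈ 1.9801.

Δc ≈ 1.9801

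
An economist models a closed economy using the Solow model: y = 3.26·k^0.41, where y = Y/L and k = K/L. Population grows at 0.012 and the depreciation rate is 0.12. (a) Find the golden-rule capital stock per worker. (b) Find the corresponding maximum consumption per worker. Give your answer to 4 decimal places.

(a) k_gold ≈ 50.5958; (b) c_gold ≈ 9.6107

The effective depreciation rate is n + δ = 0.012 + 0.12 = 0.132.
At the golden rule the marginal product of capital equals n+δ: 0.41·3.26·k^(0.41−1) = 0.132. Solving, k_gold = (0.41·3.26/0.132)^(1/0.59) ≈ 50.5958.
y_gold = 3.26·50.5958^0.41 ≈ 16.2894; c_gold = y_gold − 0.132·k_gold ≈ 9.6107.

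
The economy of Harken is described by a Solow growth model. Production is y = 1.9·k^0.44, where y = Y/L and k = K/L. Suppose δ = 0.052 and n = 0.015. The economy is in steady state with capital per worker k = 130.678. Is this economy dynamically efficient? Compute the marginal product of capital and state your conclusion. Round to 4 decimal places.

The effective depreciation rate is n + δ = 0.015 + 0.052 = 0.067.
MPK = 0.44·1.9·k^(0.44−1) = 0.44·1.9·130.678^(-0.56) ≈ 0.0546.
MPK < 0.067, so the economy is dynamically inefficient (over-saving).

dynamically inefficient; MPK ≈ 0.0546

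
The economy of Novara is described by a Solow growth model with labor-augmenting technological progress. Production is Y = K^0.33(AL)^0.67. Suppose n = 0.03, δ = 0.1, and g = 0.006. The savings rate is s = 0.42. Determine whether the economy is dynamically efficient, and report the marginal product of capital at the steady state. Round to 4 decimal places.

dynamically inefficient; MPK ≈ 0.1069

The effective depreciation rate is n + g + δ = 0.03 + 0.006 + 0.1 = 0.136.
Steady-state k*: s·k^0.33 = 0.136·k gives k* = (0.42/0.136)^(1/0.67) ≈ 5.3816.
MPK = 0.33·5.3816^(-0.67) ≈ 0.1069.
MPK < n+g+δ = 0.136, so the economy is dynamically inefficient (over-saving).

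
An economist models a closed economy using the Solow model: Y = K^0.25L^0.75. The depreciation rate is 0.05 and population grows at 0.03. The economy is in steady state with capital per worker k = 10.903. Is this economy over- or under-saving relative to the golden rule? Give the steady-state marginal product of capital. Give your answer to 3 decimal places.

n + δ = 0.03 + 0.05 = 0.08.
MPK = 0.25·k^(0.25−1) = 0.25·10.903^(-0.75) ≈ 0.0417.
MPK < 0.08, so the economy is dynamically inefficient (over-saving).

over-saving; MPK ≈ 0.042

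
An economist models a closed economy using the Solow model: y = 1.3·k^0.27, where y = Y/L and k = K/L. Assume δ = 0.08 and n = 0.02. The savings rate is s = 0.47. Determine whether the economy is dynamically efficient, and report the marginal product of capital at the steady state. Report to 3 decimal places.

dynamically inefficient; MPK ≈ 0.057

Break-even investment rate: n + δ = 0.02 + 0.08 = 0.1.
Steady-state k*: s·A·k^0.27 = 0.1·k gives k* = (0.47·1.3/0.1)^(1/0.73) ≈ 11.9335.
MPK = 0.27·1.3·11.9335^(-0.73) ≈ 0.0574.
MPK < n+δ = 0.1, so the economy is dynamically inefficient (over-saving).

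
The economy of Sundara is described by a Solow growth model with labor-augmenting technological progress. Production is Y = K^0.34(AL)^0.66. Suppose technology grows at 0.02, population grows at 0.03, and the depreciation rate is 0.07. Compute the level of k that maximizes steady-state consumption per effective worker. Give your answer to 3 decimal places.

k_gold ≈ 4.845

n + g + δ = 0.03 + 0.02 + 0.07 = 0.12.
At the golden rule the marginal product of capital equals n+g+δ: 0.34·k^(0.34−1) = 0.12. Solving, k_gold = (0.34/0.12)^(1/0.66) ≈ 4.8451.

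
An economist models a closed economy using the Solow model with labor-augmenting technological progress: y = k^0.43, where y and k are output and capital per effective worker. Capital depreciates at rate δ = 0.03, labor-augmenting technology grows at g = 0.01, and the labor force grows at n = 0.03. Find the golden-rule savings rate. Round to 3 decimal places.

Break-even investment rate: n + g + δ = 0.03 + 0.01 + 0.03 = 0.07.
At the golden rule MPK = n+g+δ, and in any Cobb-Douglas steady state s = (n+g+δ)·k/y = MPK·k/y = capital's share 0.43.

s_gold = 0.430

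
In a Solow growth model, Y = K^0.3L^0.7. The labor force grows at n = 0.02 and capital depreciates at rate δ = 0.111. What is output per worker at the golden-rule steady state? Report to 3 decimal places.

y_gold ≈ 1.426

Capital per worker breaks even when investment replaces (n + δ)·k; here n + δ = 0.131.
Maximizing c = f(k) − (n+δ)·k gives f'(k) = n+δ, i.e. 0.3·k^(0.3−1) = 0.131, so k_gold = (0.3/0.131)^(1/0.7) ≈ 3.2664.
Output: y_gold = k_gold^0.3 = 3.2664^0.3 ≈ 1.4263.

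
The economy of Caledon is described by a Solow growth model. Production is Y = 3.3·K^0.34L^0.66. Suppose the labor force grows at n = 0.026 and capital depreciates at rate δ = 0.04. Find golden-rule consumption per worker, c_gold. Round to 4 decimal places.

c_gold ≈ 9.3740

n + δ = 0.026 + 0.04 = 0.066.
Setting f'(k) = n+δ gives 0.34·3.3·k^(0.34−1) = 0.066, hence k_gold = (0.34·3.3/0.066)^(1/0.66) ≈ 73.1672.
y_gold = 3.3·73.1672^0.34 ≈ 14.2030.
c_gold = y_gold − (n+δ)·k_gold = 14.2030 − 0.066·73.1672 ≈ 9.3740.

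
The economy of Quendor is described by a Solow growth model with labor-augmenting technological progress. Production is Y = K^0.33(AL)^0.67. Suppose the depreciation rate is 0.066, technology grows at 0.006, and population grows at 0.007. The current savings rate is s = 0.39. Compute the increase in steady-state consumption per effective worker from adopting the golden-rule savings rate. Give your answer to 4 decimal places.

Δc ≈ 0.0155

Break-even investment rate: n + g + δ = 0.007 + 0.006 + 0.066 = 0.079.
Current steady state (s = 0.39): k* = (0.39/0.079)^(1/0.67) ≈ 10.8388, y* = 10.8388^0.33 ≈ 2.1956, c* = (1−0.39)·2.1956 ≈ 1.3393.
Setting f'(k) = n+g+δ gives 0.33·k^(0.33−1) = 0.079, hence k_gold = (0.33/0.079)^(1/0.67) ≈ 8.4469.
y_gold = 8.4469^0.33 ≈ 2.0221, c_gold = y_gold − 0.079·k_gold ≈ 1.3548.
Gain: Δc = 1.3548 − 1.3393 ≈ 0.0155.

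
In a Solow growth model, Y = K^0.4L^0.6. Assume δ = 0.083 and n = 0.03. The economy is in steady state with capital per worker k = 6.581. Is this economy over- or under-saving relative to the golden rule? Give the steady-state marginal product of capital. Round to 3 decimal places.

The effective depreciation rate is n + δ = 0.03 + 0.083 = 0.113.
MPK = 0.4·k^(0.4−1) = 0.4·6.581^(-0.6) ≈ 0.1291.
MPK > 0.113, so the economy is dynamically efficient (under-saving).

under-saving; MPK ≈ 0.129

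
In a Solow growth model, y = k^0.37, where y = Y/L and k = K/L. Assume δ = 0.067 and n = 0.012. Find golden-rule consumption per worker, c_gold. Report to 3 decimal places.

c_gold ≈ 1.560

Capital per worker breaks even when investment replaces (n + δ)·k; here n + δ = 0.079.
Golden rule sets MPK = n+δ: 0.37·k^(0.37−1) = 0.079, so k_gold = (0.37/0.079)^(1/0.63) ≈ 11.5986.
y_gold = 11.5986^0.37 ≈ 2.4764.
c_gold = y_gold − (n+δ)·k_gold = 2.4764 − 0.079·11.5986 ≈ 1.5602.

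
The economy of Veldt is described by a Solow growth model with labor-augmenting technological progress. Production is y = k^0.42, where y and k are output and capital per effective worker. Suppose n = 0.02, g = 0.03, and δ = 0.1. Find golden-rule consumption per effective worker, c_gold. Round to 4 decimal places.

n + g + δ = 0.02 + 0.03 + 0.1 = 0.15.
Maximizing c = f(k) − (n+g+δ)·k gives f'(k) = n+g+δ, i.e. 0.42·k^(0.42−1) = 0.15, so k_gold = (0.42/0.15)^(1/0.58) ≈ 5.9015.
y_gold = 5.9015^0.42 ≈ 2.1077.
c_gold = y_gold − (n+g+δ)·k_gold = 2.1077 − 0.15·5.9015 ≈ 1.2225.

c_gold ≈ 1.2225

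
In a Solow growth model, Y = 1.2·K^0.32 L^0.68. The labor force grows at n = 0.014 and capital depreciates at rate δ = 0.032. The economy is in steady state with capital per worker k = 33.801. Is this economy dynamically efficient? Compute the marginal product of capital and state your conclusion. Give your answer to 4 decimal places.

dynamically inefficient; MPK ≈ 0.0350

n + δ = 0.014 + 0.032 = 0.046.
MPK = 0.32·1.2·k^(0.32−1) = 0.32·1.2·33.801^(-0.68) ≈ 0.0350.
MPK < 0.046, so the economy is dynamically inefficient (over-saving).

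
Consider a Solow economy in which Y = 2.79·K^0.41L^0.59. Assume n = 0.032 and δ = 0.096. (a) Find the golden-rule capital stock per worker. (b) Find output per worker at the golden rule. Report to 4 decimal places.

n + δ = 0.032 + 0.096 = 0.128.
Maximizing c = f(k) − (n+δ)·k gives f'(k) = n+δ, i.e. 0.41·2.79·k^(0.41−1) = 0.128, so k_gold = (0.41·2.79/0.128)^(1/0.59) ≈ 40.9417.
y_gold = 2.79·40.9417^0.41 ≈ 12.7818.

(a) k_gold ≈ 40.9417; (b) y_gold ≈ 12.7818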